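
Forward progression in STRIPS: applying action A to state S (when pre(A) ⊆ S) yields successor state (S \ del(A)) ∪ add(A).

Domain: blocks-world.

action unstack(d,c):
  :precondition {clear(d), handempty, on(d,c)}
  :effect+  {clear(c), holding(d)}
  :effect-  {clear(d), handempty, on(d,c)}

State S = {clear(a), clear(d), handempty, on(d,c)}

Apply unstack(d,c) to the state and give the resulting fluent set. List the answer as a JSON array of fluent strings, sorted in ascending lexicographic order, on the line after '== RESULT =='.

Progress:
  pre ⊆ S: {clear(d), handempty, on(d,c)} ⊆ S  — applicable
  S \ del = {clear(a)}
  ∪ add   = {clear(a), clear(c), holding(d)}

== RESULT ==
["clear(a)", "clear(c)", "holding(d)"]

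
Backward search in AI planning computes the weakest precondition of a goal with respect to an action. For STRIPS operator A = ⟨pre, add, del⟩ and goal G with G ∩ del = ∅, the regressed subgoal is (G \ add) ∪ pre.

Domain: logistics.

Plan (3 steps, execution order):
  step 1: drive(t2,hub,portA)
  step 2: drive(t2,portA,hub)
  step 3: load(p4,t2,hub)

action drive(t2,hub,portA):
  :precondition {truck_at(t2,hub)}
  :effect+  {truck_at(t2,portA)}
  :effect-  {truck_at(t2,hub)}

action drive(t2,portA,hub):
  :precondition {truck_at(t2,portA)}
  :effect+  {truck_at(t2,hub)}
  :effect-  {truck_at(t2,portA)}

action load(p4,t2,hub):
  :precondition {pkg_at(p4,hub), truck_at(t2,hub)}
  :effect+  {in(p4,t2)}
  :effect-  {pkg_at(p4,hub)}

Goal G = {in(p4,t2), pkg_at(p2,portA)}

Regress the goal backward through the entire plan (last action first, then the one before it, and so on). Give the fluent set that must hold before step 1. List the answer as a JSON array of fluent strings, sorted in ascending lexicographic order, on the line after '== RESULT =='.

Regress step by step:
  through step 3 (load(p4,t2,hub)): drop {in(p4,t2)}, keep {pkg_at(p2,portA)}, require {pkg_at(p4,hub), truck_at(t2,hub)}
    → {pkg_at(p2,portA), pkg_at(p4,hub), truck_at(t2,hub)}
  through step 2 (drive(t2,portA,hub)): drop {truck_at(t2,hub)}, keep {pkg_at(p2,portA), pkg_at(p4,hub)}, require {truck_at(t2,portA)}
    → {pkg_at(p2,portA), pkg_at(p4,hub), truck_at(t2,portA)}
  through step 1 (drive(t2,hub,portA)): drop {truck_at(t2,portA)}, keep {pkg_at(p2,portA), pkg_at(p4,hub)}, require {truck_at(t2,hub)}
    → {pkg_at(p2,portA), pkg_at(p4,hub), truck_at(t2,hub)}

== RESULT ==
["pkg_at(p2,portA)", "pkg_at(p4,hub)", "truck_at(t2,hub)"]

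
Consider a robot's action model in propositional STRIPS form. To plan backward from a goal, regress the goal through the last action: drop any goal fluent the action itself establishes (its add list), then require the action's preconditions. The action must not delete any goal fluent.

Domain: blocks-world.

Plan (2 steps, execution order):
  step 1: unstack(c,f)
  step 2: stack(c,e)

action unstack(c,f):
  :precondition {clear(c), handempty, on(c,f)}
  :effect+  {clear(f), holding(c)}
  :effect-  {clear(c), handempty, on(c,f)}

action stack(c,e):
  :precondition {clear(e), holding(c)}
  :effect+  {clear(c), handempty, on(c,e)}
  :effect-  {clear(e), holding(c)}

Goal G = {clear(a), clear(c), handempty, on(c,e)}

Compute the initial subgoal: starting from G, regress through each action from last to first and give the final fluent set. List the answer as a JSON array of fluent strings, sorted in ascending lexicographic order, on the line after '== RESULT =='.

Work backward from the goal:
  through step 2 (stack(c,e)): drop {clear(c), handempty, on(c,e)}, keep {clear(a)}, require {clear(e), holding(c)}
    → {clear(a), clear(e), holding(c)}
  through step 1 (unstack(c,f)): drop {holding(c)}, keep {clear(a), clear(e)}, require {clear(c), handempty, on(c,f)}
    → {clear(a), clear(c), clear(e), handempty, on(c,f)}

== RESULT ==
["clear(a)", "clear(c)", "clear(e)", "handempty", "on(c,f)"]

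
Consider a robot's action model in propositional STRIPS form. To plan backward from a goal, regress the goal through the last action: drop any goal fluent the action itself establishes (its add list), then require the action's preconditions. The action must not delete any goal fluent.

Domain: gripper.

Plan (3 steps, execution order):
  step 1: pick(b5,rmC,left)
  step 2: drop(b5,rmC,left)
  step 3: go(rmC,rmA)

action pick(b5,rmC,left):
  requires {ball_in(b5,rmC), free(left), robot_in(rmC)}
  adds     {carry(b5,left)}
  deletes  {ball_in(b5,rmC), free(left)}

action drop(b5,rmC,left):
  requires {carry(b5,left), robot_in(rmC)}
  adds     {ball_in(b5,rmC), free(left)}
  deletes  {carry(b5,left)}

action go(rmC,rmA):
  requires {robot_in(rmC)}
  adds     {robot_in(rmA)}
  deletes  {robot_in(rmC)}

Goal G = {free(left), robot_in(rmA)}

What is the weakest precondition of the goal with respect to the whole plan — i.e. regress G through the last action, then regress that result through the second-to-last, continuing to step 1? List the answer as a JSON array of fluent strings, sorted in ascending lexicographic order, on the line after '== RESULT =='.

Regress step by step:
  through step 3 (go(rmC,rmA)): drop {robot_in(rmA)}, keep {free(left)}, require {robot_in(rmC)}
    → {free(left), robot_in(rmC)}
  through step 2 (drop(b5,rmC,left)): drop {free(left)}, keep {robot_in(rmC)}, require {carry(b5,left), robot_in(rmC)}
    → {carry(b5,left), robot_in(rmC)}
  through step 1 (pick(b5,rmC,left)): drop {carry(b5,left)}, keep {robot_in(rmC)}, require {ball_in(b5,rmC), free(left), robot_in(rmC)}
    → {ball_in(b5,rmC), free(left), robot_in(rmC)}

== RESULT ==
["ball_in(b5,rmC)", "free(left)", "robot_in(rmC)"]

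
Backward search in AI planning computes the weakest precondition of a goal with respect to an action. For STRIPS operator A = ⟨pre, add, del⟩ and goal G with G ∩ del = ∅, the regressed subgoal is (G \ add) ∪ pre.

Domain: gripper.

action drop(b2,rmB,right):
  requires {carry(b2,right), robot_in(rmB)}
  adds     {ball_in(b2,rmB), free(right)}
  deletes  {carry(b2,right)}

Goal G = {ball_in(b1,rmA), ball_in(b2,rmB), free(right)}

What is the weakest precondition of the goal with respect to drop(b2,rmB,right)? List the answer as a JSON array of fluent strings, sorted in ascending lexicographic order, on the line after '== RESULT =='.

Compute (G \ add) ∪ pre:
  G ∩ del = {}  (empty — regression defined)
  G \ add = {ball_in(b1,rmA), ball_in(b2,rmB), free(right)} \ {ball_in(b2,rmB), free(right)} = {ball_in(b1,rmA)}
  ∪ pre   = {ball_in(b1,rmA)} ∪ {carry(b2,right), robot_in(rmB)}
          = {ball_in(b1,rmA), carry(b2,right), robot_in(rmB)}

== RESULT ==
["ball_in(b1,rmA)", "carry(b2,right)", "robot_in(rmB)"]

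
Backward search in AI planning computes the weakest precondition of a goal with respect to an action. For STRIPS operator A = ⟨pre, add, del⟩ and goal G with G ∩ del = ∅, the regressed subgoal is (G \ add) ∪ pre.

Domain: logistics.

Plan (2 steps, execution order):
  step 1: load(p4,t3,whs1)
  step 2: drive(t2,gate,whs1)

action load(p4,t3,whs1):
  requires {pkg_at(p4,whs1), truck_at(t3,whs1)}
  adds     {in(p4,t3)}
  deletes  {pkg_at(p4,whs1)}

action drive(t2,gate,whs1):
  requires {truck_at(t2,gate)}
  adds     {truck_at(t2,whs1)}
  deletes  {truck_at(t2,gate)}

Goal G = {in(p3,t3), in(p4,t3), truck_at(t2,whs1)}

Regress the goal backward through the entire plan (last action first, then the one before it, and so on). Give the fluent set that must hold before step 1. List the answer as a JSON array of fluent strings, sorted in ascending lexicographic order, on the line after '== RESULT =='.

Work backward from the goal:
  through step 2 (drive(t2,gate,whs1)): drop {truck_at(t2,whs1)}, keep {in(p3,t3), in(p4,t3)}, require {truck_at(t2,gate)}
    → {in(p3,t3), in(p4,t3), truck_at(t2,gate)}
  through step 1 (load(p4,t3,whs1)): drop {in(p4,t3)}, keep {in(p3,t3), truck_at(t2,gate)}, require {pkg_at(p4,whs1), truck_at(t3,whs1)}
    → {in(p3,t3), pkg_at(p4,whs1), truck_at(t2,gate), truck_at(t3,whs1)}

== RESULT ==
["in(p3,t3)", "pkg_at(p4,whs1)", "truck_at(t2,gate)", "truck_at(t3,whs1)"]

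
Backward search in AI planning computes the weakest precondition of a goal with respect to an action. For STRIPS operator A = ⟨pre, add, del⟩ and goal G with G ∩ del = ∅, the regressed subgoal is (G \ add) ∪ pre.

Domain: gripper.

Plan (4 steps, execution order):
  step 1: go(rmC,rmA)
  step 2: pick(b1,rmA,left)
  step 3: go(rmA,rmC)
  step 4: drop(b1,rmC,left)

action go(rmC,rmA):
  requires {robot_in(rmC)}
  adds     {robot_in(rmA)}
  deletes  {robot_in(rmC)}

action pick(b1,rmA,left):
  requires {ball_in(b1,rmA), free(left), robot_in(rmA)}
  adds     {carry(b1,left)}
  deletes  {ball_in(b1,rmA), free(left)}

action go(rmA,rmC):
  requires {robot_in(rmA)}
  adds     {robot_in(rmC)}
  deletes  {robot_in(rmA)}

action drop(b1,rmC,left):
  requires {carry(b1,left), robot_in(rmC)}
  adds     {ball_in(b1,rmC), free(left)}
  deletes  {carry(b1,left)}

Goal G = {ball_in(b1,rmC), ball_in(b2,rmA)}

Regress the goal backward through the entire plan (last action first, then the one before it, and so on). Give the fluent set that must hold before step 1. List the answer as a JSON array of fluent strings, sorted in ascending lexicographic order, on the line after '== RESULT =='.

Regress step by step:
  through step 4 (drop(b1,rmC,left)): drop {ball_in(b1,rmC)}, keep {ball_in(b2,rmA)}, require {carry(b1,left), robot_in(rmC)}
    → {ball_in(b2,rmA), carry(b1,left), robot_in(rmC)}
  through step 3 (go(rmA,rmC)): drop {robot_in(rmC)}, keep {ball_in(b2,rmA), carry(b1,left)}, require {robot_in(rmA)}
    → {ball_in(b2,rmA), carry(b1,left), robot_in(rmA)}
  through step 2 (pick(b1,rmA,left)): drop {carry(b1,left)}, keep {ball_in(b2,rmA), robot_in(rmA)}, require {ball_in(b1,rmA), free(left), robot_in(rmA)}
    → {ball_in(b1,rmA), ball_in(b2,rmA), free(left), robot_in(rmA)}
  through step 1 (go(rmC,rmA)): drop {robot_in(rmA)}, keep {ball_in(b1,rmA), ball_in(b2,rmA), free(left)}, require {robot_in(rmC)}
    → {ball_in(b1,rmA), ball_in(b2,rmA), free(left), robot_in(rmC)}

== RESULT ==
["ball_in(b1,rmA)", "ball_in(b2,rmA)", "free(left)", "robot_in(rmC)"]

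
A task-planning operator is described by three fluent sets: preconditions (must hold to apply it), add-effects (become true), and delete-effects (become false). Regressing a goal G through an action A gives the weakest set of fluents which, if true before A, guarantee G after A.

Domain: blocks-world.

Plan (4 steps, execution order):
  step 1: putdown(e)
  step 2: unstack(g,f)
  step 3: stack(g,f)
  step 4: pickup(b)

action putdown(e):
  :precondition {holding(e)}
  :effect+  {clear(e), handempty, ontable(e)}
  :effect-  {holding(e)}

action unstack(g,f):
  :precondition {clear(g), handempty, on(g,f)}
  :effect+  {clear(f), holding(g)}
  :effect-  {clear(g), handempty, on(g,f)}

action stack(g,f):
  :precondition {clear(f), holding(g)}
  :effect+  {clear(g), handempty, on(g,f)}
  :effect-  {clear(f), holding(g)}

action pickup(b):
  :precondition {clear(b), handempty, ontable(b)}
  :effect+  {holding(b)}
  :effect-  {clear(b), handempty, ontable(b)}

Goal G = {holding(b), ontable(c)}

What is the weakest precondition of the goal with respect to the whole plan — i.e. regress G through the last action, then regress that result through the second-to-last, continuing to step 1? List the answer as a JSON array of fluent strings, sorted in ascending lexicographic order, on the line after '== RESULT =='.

Regress step by step:
  through step 4 (pickup(b)): drop {holding(b)}, keep {ontable(c)}, require {clear(b), handempty, ontable(b)}
    → {clear(b), handempty, ontable(b), ontable(c)}
  through step 3 (stack(g,f)): drop {handempty}, keep {clear(b), ontable(b), ontable(c)}, require {clear(f), holding(g)}
    → {clear(b), clear(f), holding(g), ontable(b), ontable(c)}
  through step 2 (unstack(g,f)): drop {clear(f), holding(g)}, keep {clear(b), ontable(b), ontable(c)}, require {clear(g), handempty, on(g,f)}
    → {clear(b), clear(g), handempty, on(g,f), ontable(b), ontable(c)}
  through step 1 (putdown(e)): drop {handempty}, keep {clear(b), clear(g), on(g,f), ontable(b), ontable(c)}, require {holding(e)}
    → {clear(b), clear(g), holding(e), on(g,f), ontable(b), ontable(c)}

== RESULT ==
["clear(b)", "clear(g)", "holding(e)", "on(g,f)", "ontable(b)", "ontable(c)"]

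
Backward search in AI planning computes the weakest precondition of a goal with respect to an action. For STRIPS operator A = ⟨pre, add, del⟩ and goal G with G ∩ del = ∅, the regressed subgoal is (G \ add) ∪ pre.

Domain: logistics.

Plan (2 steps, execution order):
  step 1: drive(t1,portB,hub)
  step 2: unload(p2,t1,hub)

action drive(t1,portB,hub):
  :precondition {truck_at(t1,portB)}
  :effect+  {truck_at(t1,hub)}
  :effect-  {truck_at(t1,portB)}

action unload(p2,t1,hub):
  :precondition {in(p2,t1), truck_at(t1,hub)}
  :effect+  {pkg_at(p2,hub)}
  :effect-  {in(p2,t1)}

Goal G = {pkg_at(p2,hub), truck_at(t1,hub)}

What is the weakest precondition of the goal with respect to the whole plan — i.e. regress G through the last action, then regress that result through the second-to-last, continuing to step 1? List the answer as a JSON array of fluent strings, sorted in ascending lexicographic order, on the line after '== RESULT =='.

Work backward from the goal:
  through step 2 (unload(p2,t1,hub)): drop {pkg_at(p2,hub)}, keep {truck_at(t1,hub)}, require {in(p2,t1), truck_at(t1,hub)}
    → {in(p2,t1), truck_at(t1,hub)}
  through step 1 (drive(t1,portB,hub)): drop {truck_at(t1,hub)}, keep {in(p2,t1)}, require {truck_at(t1,portB)}
    → {in(p2,t1), truck_at(t1,portB)}

== RESULT ==
["in(p2,t1)", "truck_at(t1,portB)"]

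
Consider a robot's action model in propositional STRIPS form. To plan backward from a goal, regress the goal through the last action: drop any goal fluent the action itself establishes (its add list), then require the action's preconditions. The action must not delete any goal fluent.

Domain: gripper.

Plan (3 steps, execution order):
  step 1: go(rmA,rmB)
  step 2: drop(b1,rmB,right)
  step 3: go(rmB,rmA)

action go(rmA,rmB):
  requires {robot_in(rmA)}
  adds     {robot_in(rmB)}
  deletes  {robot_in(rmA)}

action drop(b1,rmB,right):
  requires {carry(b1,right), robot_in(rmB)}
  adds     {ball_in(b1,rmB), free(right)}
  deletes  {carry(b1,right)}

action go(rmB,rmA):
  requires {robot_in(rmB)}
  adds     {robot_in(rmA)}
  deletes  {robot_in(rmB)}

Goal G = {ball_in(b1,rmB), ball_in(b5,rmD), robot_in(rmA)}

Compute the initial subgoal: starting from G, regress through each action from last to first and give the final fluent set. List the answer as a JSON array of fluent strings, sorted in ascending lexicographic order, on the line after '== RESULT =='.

Regress step by step:
  through step 3 (go(rmB,rmA)): drop {robot_in(rmA)}, keep {ball_in(b1,rmB), ball_in(b5,rmD)}, require {robot_in(rmB)}
    → {ball_in(b1,rmB), ball_in(b5,rmD), robot_in(rmB)}
  through step 2 (drop(b1,rmB,right)): drop {ball_in(b1,rmB)}, keep {ball_in(b5,rmD), robot_in(rmB)}, require {carry(b1,right), robot_in(rmB)}
    → {ball_in(b5,rmD), carry(b1,right), robot_in(rmB)}
  through step 1 (go(rmA,rmB)): drop {robot_in(rmB)}, keep {ball_in(b5,rmD), carry(b1,right)}, require {robot_in(rmA)}
    → {ball_in(b5,rmD), carry(b1,right), robot_in(rmA)}

== RESULT ==
["ball_in(b5,rmD)", "carry(b1,right)", "robot_in(rmA)"]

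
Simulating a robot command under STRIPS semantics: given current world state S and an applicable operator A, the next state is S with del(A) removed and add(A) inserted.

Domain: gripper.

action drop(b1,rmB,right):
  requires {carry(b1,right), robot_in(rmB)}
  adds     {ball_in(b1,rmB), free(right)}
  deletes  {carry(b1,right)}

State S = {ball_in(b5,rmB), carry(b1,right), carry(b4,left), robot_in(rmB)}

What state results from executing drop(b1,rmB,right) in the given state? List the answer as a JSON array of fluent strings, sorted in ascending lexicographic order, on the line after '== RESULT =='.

Progress:
  pre ⊆ S: {carry(b1,right), robot_in(rmB)} ⊆ S  — applicable
  S \ del = {ball_in(b5,rmB), carry(b4,left), robot_in(rmB)}
  ∪ add   = {ball_in(b1,rmB), ball_in(b5,rmB), carry(b4,left), free(right), robot_in(rmB)}

== RESULT ==
["ball_in(b1,rmB)", "ball_in(b5,rmB)", "carry(b4,left)", "free(right)", "robot_in(rmB)"]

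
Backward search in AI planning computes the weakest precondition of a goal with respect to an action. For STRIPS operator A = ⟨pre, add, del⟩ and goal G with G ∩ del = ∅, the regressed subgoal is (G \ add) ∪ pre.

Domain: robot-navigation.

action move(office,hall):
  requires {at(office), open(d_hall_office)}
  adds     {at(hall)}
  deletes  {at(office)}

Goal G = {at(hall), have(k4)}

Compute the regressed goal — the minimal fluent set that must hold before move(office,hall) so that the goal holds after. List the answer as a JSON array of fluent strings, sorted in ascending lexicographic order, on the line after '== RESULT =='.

Regress:
  G ∩ del = {}  (empty — regression defined)
  G \ add = {at(hall), have(k4)} \ {at(hall)} = {have(k4)}
  ∪ pre   = {have(k4)} ∪ {at(office), open(d_hall_office)}
          = {at(office), have(k4), open(d_hall_office)}

== RESULT ==
["at(office)", "have(k4)", "open(d_hall_office)"]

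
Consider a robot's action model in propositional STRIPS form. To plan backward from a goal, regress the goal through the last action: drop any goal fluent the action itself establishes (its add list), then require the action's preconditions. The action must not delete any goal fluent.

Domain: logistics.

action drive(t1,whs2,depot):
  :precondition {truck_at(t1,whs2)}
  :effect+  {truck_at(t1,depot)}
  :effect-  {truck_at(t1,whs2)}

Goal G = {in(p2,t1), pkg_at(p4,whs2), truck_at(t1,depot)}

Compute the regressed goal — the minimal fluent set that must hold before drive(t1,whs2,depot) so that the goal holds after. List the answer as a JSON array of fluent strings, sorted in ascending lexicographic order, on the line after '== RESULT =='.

Regress:
  G ∩ del = {}  (empty — regression defined)
  G \ add = {in(p2,t1), pkg_at(p4,whs2), truck_at(t1,depot)} \ {truck_at(t1,depot)} = {in(p2,t1), pkg_at(p4,whs2)}
  ∪ pre   = {in(p2,t1), pkg_at(p4,whs2)} ∪ {truck_at(t1,whs2)}
          = {in(p2,t1), pkg_at(p4,whs2), truck_at(t1,whs2)}

== RESULT ==
["in(p2,t1)", "pkg_at(p4,whs2)", "truck_at(t1,whs2)"]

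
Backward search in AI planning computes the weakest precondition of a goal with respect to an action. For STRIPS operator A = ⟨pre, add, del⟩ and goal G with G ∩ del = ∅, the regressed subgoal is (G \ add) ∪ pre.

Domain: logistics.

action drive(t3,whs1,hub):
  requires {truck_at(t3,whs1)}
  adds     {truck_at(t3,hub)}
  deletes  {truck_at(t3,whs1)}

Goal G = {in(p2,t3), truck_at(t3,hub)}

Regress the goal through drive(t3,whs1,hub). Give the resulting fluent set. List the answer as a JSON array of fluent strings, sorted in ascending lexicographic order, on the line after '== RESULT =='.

Compute (G \ add) ∪ pre:
  G ∩ del = {}  (empty — regression defined)
  G \ add = {in(p2,t3), truck_at(t3,hub)} \ {truck_at(t3,hub)} = {in(p2,t3)}
  ∪ pre   = {in(p2,t3)} ∪ {truck_at(t3,whs1)}
          = {in(p2,t3), truck_at(t3,whs1)}

== RESULT ==
["in(p2,t3)", "truck_at(t3,whs1)"]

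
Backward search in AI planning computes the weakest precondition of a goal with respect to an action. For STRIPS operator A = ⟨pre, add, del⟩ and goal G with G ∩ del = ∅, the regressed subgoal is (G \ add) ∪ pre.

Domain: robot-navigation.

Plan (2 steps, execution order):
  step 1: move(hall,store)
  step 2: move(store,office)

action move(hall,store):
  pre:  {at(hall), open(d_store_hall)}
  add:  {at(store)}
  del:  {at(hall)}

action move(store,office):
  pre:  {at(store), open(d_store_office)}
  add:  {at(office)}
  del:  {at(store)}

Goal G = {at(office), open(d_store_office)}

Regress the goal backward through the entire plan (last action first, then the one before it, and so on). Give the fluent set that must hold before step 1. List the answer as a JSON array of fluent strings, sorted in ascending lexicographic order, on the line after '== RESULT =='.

Regress step by step:
  through step 2 (move(store,office)): drop {at(office)}, keep {open(d_store_office)}, require {at(store), open(d_store_office)}
    → {at(store), open(d_store_office)}
  through step 1 (move(hall,store)): drop {at(store)}, keep {open(d_store_office)}, require {at(hall), open(d_store_hall)}
    → {at(hall), open(d_store_hall), open(d_store_office)}

== RESULT ==
["at(hall)", "open(d_store_hall)", "open(d_store_office)"]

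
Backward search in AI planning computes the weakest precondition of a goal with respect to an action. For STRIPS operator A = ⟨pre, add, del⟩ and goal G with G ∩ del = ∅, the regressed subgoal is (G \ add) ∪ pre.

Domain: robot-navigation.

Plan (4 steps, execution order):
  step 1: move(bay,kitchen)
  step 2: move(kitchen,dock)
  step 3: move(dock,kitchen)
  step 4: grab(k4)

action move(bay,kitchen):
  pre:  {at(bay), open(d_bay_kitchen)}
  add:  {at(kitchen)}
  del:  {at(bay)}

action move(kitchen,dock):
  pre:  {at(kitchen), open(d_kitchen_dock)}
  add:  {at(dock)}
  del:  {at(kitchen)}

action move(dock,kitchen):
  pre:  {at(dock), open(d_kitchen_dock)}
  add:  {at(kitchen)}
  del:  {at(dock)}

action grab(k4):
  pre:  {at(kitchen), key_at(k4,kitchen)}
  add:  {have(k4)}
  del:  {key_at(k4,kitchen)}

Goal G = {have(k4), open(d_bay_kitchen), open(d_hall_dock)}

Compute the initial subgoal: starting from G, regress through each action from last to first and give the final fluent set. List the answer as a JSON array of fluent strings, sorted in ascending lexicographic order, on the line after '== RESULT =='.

Work backward from the goal:
  through step 4 (grab(k4)): drop {have(k4)}, keep {open(d_bay_kitchen), open(d_hall_dock)}, require {at(kitchen), key_at(k4,kitchen)}
    → {at(kitchen), key_at(k4,kitchen), open(d_bay_kitchen), open(d_hall_dock)}
  through step 3 (move(dock,kitchen)): drop {at(kitchen)}, keep {key_at(k4,kitchen), open(d_bay_kitchen), open(d_hall_dock)}, require {at(dock), open(d_kitchen_dock)}
    → {at(dock), key_at(k4,kitchen), open(d_bay_kitchen), open(d_hall_dock), open(d_kitchen_dock)}
  through step 2 (move(kitchen,dock)): drop {at(dock)}, keep {key_at(k4,kitchen), open(d_bay_kitchen), open(d_hall_dock), open(d_kitchen_dock)}, require {at(kitchen), open(d_kitchen_dock)}
    → {at(kitchen), key_at(k4,kitchen), open(d_bay_kitchen), open(d_hall_dock), open(d_kitchen_dock)}
  through step 1 (move(bay,kitchen)): drop {at(kitchen)}, keep {key_at(k4,kitchen), open(d_bay_kitchen), open(d_hall_dock), open(d_kitchen_dock)}, require {at(bay), open(d_bay_kitchen)}
    → {at(bay), key_at(k4,kitchen), open(d_bay_kitchen), open(d_hall_dock), open(d_kitchen_dock)}

== RESULT ==
["at(bay)", "key_at(k4,kitchen)", "open(d_bay_kitchen)", "open(d_hall_dock)", "open(d_kitchen_dock)"]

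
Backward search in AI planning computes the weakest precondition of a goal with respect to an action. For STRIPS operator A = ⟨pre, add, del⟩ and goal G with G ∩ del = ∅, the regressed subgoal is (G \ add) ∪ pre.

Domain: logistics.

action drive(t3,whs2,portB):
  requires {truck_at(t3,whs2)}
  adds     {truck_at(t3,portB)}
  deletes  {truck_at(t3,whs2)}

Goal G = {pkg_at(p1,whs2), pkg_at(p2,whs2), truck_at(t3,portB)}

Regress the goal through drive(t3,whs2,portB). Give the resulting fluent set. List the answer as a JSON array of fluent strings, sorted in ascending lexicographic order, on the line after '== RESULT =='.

Compute (G \ add) ∪ pre:
  G ∩ del = {}  (empty — regression defined)
  G \ add = {pkg_at(p1,whs2), pkg_at(p2,whs2), truck_at(t3,portB)} \ {truck_at(t3,portB)} = {pkg_at(p1,whs2), pkg_at(p2,whs2)}
  ∪ pre   = {pkg_at(p1,whs2), pkg_at(p2,whs2)} ∪ {truck_at(t3,whs2)}
          = {pkg_at(p1,whs2), pkg_at(p2,whs2), truck_at(t3,whs2)}

== RESULT ==
["pkg_at(p1,whs2)", "pkg_at(p2,whs2)", "truck_at(t3,whs2)"]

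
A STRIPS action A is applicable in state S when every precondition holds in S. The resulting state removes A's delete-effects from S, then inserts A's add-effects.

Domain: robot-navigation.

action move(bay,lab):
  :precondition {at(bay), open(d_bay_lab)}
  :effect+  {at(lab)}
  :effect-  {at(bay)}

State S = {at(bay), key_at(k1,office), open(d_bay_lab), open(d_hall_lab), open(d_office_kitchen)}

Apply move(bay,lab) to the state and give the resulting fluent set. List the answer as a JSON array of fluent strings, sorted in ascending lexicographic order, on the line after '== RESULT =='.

Compute (S \ del) ∪ add:
  pre ⊆ S: {at(bay), open(d_bay_lab)} ⊆ S  — applicable
  S \ del = {key_at(k1,office), open(d_bay_lab), open(d_hall_lab), open(d_office_kitchen)}
  ∪ add   = {at(lab), key_at(k1,office), open(d_bay_lab), open(d_hall_lab), open(d_office_kitchen)}

== RESULT ==
["at(lab)", "key_at(k1,office)", "open(d_bay_lab)", "open(d_hall_lab)", "open(d_office_kitchen)"]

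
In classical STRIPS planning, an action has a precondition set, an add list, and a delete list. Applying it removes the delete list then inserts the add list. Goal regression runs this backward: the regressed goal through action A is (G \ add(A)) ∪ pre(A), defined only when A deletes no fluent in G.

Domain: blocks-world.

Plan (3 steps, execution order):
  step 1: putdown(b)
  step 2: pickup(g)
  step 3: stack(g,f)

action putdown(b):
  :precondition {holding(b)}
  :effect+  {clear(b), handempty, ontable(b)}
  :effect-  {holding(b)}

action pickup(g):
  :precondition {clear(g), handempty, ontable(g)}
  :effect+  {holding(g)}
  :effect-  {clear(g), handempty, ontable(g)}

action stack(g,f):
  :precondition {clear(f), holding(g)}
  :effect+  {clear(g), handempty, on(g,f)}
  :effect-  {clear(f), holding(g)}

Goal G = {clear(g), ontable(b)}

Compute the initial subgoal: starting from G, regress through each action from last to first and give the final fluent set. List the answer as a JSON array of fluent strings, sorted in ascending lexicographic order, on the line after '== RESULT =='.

Regress step by step:
  through step 3 (stack(g,f)): drop {clear(g)}, keep {ontable(b)}, require {clear(f), holding(g)}
    → {clear(f), holding(g), ontable(b)}
  through step 2 (pickup(g)): drop {holding(g)}, keep {clear(f), ontable(b)}, require {clear(g), handempty, ontable(g)}
    → {clear(f), clear(g), handempty, ontable(b), ontable(g)}
  through step 1 (putdown(b)): drop {handempty, ontable(b)}, keep {clear(f), clear(g), ontable(g)}, require {holding(b)}
    → {clear(f), clear(g), holding(b), ontable(g)}

== RESULT ==
["clear(f)", "clear(g)", "holding(b)", "ontable(g)"]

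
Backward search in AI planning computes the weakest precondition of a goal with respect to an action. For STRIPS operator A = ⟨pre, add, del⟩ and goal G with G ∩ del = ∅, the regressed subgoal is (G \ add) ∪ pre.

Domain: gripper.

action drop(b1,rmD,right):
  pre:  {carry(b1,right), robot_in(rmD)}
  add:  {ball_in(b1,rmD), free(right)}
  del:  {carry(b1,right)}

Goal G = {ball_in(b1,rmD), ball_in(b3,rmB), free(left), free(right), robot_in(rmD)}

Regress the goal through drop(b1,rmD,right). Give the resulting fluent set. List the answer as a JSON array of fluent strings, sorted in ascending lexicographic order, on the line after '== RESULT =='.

Compute (G \ add) ∪ pre:
  G ∩ del = {}  (empty — regression defined)
  G \ add = {ball_in(b1,rmD), ball_in(b3,rmB), free(left), free(right), robot_in(rmD)} \ {ball_in(b1,rmD), free(right)} = {ball_in(b3,rmB), free(left), robot_in(rmD)}
  ∪ pre   = {ball_in(b3,rmB), free(left), robot_in(rmD)} ∪ {carry(b1,right), robot_in(rmD)}
          = {ball_in(b3,rmB), carry(b1,right), free(left), robot_in(rmD)}

== RESULT ==
["ball_in(b3,rmB)", "carry(b1,right)", "free(left)", "robot_in(rmD)"]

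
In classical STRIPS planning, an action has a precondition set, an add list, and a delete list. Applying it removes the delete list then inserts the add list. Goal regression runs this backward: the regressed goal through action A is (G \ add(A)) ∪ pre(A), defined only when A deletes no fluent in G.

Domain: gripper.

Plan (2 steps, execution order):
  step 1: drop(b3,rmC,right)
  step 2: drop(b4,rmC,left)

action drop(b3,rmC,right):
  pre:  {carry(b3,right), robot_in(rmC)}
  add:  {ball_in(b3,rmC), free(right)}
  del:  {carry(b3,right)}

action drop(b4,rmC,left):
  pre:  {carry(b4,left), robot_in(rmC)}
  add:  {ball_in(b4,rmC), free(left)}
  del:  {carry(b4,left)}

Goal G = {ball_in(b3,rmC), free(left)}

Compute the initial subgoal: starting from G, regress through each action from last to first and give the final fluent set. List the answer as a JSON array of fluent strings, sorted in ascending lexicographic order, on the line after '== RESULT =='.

Work backward from the goal:
  through step 2 (drop(b4,rmC,left)): drop {free(left)}, keep {ball_in(b3,rmC)}, require {carry(b4,left), robot_in(rmC)}
    → {ball_in(b3,rmC), carry(b4,left), robot_in(rmC)}
  through step 1 (drop(b3,rmC,right)): drop {ball_in(b3,rmC)}, keep {carry(b4,left), robot_in(rmC)}, require {carry(b3,right), robot_in(rmC)}
    → {carry(b3,right), carry(b4,left), robot_in(rmC)}

== RESULT ==
["carry(b3,right)", "carry(b4,left)", "robot_in(rmC)"]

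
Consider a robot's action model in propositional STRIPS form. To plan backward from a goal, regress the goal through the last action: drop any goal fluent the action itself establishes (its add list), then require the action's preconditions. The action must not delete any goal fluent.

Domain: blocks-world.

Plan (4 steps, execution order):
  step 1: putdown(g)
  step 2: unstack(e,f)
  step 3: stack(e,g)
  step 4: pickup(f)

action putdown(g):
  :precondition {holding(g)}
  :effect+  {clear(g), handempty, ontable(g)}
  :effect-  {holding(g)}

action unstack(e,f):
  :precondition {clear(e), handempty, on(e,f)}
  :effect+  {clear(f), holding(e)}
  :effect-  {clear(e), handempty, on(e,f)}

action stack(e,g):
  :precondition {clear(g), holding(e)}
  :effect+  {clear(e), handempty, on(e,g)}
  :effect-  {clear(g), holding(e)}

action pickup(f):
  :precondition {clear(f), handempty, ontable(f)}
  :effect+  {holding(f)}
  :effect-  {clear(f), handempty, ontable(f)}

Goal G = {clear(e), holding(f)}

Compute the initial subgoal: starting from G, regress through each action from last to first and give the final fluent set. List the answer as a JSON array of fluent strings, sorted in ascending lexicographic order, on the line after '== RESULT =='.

Work backward from the goal:
  through step 4 (pickup(f)): drop {holding(f)}, keep {clear(e)}, require {clear(f), handempty, ontable(f)}
    → {clear(e), clear(f), handempty, ontable(f)}
  through step 3 (stack(e,g)): drop {clear(e), handempty}, keep {clear(f), ontable(f)}, require {clear(g), holding(e)}
    → {clear(f), clear(g), holding(e), ontable(f)}
  through step 2 (unstack(e,f)): drop {clear(f), holding(e)}, keep {clear(g), ontable(f)}, require {clear(e), handempty, on(e,f)}
    → {clear(e), clear(g), handempty, on(e,f), ontable(f)}
  through step 1 (putdown(g)): drop {clear(g), handempty}, keep {clear(e), on(e,f), ontable(f)}, require {holding(g)}
    → {clear(e), holding(g), on(e,f), ontable(f)}

== RESULT ==
["clear(e)", "holding(g)", "on(e,f)", "ontable(f)"]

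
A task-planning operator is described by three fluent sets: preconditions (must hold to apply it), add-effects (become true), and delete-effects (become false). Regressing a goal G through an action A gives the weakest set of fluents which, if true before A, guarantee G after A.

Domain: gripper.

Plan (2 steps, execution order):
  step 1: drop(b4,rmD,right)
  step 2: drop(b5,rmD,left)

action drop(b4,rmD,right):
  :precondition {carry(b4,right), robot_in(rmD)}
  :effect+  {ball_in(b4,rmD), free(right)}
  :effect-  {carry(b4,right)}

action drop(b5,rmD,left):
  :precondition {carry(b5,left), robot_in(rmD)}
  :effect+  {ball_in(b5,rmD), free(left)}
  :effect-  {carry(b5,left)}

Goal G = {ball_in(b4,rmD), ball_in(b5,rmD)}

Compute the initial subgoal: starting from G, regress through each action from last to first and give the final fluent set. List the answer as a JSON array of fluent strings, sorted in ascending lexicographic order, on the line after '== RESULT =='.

Regress step by step:
  through step 2 (drop(b5,rmD,left)): drop {ball_in(b5,rmD)}, keep {ball_in(b4,rmD)}, require {carry(b5,left), robot_in(rmD)}
    → {ball_in(b4,rmD), carry(b5,left), robot_in(rmD)}
  through step 1 (drop(b4,rmD,right)): drop {ball_in(b4,rmD)}, keep {carry(b5,left), robot_in(rmD)}, require {carry(b4,right), robot_in(rmD)}
    → {carry(b4,right), carry(b5,left), robot_in(rmD)}

== RESULT ==
["carry(b4,right)", "carry(b5,left)", "robot_in(rmD)"]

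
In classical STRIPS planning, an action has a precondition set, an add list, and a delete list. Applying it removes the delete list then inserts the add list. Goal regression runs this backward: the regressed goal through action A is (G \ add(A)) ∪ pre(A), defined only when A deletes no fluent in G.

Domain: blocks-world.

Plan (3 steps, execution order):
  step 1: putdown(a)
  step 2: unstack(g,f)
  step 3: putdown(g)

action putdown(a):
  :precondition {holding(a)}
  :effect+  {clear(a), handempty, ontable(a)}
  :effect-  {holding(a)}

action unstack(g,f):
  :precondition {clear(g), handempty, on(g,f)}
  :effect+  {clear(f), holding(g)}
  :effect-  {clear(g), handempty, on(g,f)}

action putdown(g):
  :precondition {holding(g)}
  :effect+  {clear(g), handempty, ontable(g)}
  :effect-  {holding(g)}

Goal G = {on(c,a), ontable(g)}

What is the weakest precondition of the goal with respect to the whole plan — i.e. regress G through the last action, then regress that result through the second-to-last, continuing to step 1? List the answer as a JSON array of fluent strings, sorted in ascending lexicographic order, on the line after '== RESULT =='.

Work backward from the goal:
  through step 3 (putdown(g)): drop {ontable(g)}, keep {on(c,a)}, require {holding(g)}
    → {holding(g), on(c,a)}
  through step 2 (unstack(g,f)): drop {holding(g)}, keep {on(c,a)}, require {clear(g), handempty, on(g,f)}
    → {clear(g), handempty, on(c,a), on(g,f)}
  through step 1 (putdown(a)): drop {handempty}, keep {clear(g), on(c,a), on(g,f)}, require {holding(a)}
    → {clear(g), holding(a), on(c,a), on(g,f)}

== RESULT ==
["clear(g)", "holding(a)", "on(c,a)", "on(g,f)"]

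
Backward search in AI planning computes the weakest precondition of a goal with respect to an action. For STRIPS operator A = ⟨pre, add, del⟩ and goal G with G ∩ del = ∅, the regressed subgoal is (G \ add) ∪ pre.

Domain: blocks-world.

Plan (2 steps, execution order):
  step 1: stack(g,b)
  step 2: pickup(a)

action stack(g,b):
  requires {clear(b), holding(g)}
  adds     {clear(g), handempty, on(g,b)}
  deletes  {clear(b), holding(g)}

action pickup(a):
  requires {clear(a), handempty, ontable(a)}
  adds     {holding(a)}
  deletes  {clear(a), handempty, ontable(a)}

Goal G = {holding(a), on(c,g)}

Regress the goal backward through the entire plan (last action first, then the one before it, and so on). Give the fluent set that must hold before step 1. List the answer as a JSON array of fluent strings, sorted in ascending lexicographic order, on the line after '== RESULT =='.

Regress step by step:
  through step 2 (pickup(a)): drop {holding(a)}, keep {on(c,g)}, require {clear(a), handempty, ontable(a)}
    → {clear(a), handempty, on(c,g), ontable(a)}
  through step 1 (stack(g,b)): drop {handempty}, keep {clear(a), on(c,g), ontable(a)}, require {clear(b), holding(g)}
    → {clear(a), clear(b), holding(g), on(c,g), ontable(a)}

== RESULT ==
["clear(a)", "clear(b)", "holding(g)", "on(c,g)", "ontable(a)"]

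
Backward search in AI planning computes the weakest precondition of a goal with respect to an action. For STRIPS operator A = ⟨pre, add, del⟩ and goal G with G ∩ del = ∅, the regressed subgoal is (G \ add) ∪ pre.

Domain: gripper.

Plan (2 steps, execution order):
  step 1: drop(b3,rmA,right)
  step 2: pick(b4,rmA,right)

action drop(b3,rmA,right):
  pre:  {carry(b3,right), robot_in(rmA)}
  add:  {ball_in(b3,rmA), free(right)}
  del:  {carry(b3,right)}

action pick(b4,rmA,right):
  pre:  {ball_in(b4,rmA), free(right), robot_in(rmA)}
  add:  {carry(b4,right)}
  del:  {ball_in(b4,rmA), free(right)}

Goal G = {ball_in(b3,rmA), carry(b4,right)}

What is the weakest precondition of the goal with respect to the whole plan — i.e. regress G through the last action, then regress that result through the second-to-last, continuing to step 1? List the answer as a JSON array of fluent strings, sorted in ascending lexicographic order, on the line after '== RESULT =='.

Regress step by step:
  through step 2 (pick(b4,rmA,right)): drop {carry(b4,right)}, keep {ball_in(b3,rmA)}, require {ball_in(b4,rmA), free(right), robot_in(rmA)}
    → {ball_in(b3,rmA), ball_in(b4,rmA), free(right), robot_in(rmA)}
  through step 1 (drop(b3,rmA,right)): drop {ball_in(b3,rmA), free(right)}, keep {ball_in(b4,rmA), robot_in(rmA)}, require {carry(b3,right), robot_in(rmA)}
    → {ball_in(b4,rmA), carry(b3,right), robot_in(rmA)}

== RESULT ==
["ball_in(b4,rmA)", "carry(b3,right)", "robot_in(rmA)"]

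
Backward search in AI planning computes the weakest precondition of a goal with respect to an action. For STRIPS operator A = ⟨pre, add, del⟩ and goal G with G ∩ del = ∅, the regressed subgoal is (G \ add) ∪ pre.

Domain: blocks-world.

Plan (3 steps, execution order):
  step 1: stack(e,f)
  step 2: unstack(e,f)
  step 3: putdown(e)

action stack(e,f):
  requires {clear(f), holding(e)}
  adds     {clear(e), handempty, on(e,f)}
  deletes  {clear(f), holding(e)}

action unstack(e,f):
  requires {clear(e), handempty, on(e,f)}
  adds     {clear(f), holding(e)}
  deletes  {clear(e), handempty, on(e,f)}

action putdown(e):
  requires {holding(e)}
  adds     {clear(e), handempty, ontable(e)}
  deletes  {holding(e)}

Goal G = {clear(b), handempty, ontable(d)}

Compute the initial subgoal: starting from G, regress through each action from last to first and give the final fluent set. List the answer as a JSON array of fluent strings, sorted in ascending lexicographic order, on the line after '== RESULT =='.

Regress step by step:
  through step 3 (putdown(e)): drop {handempty}, keep {clear(b), ontable(d)}, require {holding(e)}
    → {clear(b), holding(e), ontable(d)}
  through step 2 (unstack(e,f)): drop {holding(e)}, keep {clear(b), ontable(d)}, require {clear(e), handempty, on(e,f)}
    → {clear(b), clear(e), handempty, on(e,f), ontable(d)}
  through step 1 (stack(e,f)): drop {clear(e), handempty, on(e,f)}, keep {clear(b), ontable(d)}, require {clear(f), holding(e)}
    → {clear(b), clear(f), holding(e), ontable(d)}

== RESULT ==
["clear(b)", "clear(f)", "holding(e)", "ontable(d)"]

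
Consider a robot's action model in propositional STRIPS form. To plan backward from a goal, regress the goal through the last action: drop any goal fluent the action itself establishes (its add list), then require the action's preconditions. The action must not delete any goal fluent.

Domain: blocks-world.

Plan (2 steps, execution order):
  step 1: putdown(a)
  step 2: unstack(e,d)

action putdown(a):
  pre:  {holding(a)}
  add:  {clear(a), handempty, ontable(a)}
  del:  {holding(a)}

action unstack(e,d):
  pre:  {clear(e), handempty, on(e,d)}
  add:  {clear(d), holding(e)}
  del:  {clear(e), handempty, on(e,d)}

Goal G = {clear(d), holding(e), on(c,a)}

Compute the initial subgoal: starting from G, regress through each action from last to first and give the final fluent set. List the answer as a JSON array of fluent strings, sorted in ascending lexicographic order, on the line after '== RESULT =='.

Regress step by step:
  through step 2 (unstack(e,d)): drop {clear(d), holding(e)}, keep {on(c,a)}, require {clear(e), handempty, on(e,d)}
    → {clear(e), handempty, on(c,a), on(e,d)}
  through step 1 (putdown(a)): drop {handempty}, keep {clear(e), on(c,a), on(e,d)}, require {holding(a)}
    → {clear(e), holding(a), on(c,a), on(e,d)}

== RESULT ==
["clear(e)", "holding(a)", "on(c,a)", "on(e,d)"]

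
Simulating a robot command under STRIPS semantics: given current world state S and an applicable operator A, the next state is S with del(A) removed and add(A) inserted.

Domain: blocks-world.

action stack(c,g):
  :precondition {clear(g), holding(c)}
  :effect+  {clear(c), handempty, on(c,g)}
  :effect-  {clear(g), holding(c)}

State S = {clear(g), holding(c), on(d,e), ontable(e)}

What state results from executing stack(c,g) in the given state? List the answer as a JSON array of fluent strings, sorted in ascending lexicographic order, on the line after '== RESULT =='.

Compute (S \ del) ∪ add:
  pre ⊆ S: {clear(g), holding(c)} ⊆ S  — applicable
  S \ del = {on(d,e), ontable(e)}
  ∪ add   = {clear(c), handempty, on(c,g), on(d,e), ontable(e)}

== RESULT ==
["clear(c)", "handempty", "on(c,g)", "on(d,e)", "ontable(e)"]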